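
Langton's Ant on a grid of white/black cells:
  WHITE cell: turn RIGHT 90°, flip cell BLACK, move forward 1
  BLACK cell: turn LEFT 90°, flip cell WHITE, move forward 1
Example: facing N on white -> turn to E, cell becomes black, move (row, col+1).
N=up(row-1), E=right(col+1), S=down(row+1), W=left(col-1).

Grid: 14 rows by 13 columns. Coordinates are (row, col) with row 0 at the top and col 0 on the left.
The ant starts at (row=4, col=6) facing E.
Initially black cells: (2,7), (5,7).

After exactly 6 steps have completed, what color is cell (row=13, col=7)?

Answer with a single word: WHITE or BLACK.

Answer: WHITE

Derivation:
Step 1: on WHITE (4,6): turn R to S, flip to black, move to (5,6). |black|=3
Step 2: on WHITE (5,6): turn R to W, flip to black, move to (5,5). |black|=4
Step 3: on WHITE (5,5): turn R to N, flip to black, move to (4,5). |black|=5
Step 4: on WHITE (4,5): turn R to E, flip to black, move to (4,6). |black|=6
Step 5: on BLACK (4,6): turn L to N, flip to white, move to (3,6). |black|=5
Step 6: on WHITE (3,6): turn R to E, flip to black, move to (3,7). |black|=6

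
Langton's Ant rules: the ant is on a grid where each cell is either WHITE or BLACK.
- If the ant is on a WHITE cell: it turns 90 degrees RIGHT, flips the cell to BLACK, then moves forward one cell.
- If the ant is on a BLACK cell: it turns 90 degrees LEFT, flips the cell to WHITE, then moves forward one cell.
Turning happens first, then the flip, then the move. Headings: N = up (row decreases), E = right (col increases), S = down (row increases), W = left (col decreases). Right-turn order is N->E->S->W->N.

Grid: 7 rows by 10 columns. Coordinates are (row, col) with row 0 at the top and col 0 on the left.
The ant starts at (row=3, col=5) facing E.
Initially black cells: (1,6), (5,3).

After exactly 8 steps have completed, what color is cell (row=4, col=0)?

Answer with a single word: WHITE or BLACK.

Step 1: on WHITE (3,5): turn R to S, flip to black, move to (4,5). |black|=3
Step 2: on WHITE (4,5): turn R to W, flip to black, move to (4,4). |black|=4
Step 3: on WHITE (4,4): turn R to N, flip to black, move to (3,4). |black|=5
Step 4: on WHITE (3,4): turn R to E, flip to black, move to (3,5). |black|=6
Step 5: on BLACK (3,5): turn L to N, flip to white, move to (2,5). |black|=5
Step 6: on WHITE (2,5): turn R to E, flip to black, move to (2,6). |black|=6
Step 7: on WHITE (2,6): turn R to S, flip to black, move to (3,6). |black|=7
Step 8: on WHITE (3,6): turn R to W, flip to black, move to (3,5). |black|=8

Answer: WHITE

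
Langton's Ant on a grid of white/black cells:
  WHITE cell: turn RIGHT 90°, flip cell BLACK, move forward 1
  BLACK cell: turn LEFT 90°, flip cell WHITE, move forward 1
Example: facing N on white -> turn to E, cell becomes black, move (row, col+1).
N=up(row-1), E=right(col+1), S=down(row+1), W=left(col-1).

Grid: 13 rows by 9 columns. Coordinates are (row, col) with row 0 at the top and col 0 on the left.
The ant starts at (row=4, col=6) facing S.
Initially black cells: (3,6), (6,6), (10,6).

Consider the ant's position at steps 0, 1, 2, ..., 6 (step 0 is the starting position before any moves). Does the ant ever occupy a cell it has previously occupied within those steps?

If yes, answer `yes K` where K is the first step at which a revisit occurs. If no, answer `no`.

Answer: no

Derivation:
Step 1: on WHITE (4,6): turn R to W, flip to black, move to (4,5). |black|=4 — new cell
Step 2: on WHITE (4,5): turn R to N, flip to black, move to (3,5). |black|=5 — new cell
Step 3: on WHITE (3,5): turn R to E, flip to black, move to (3,6). |black|=6 — new cell
Step 4: on BLACK (3,6): turn L to N, flip to white, move to (2,6). |black|=5 — new cell
Step 5: on WHITE (2,6): turn R to E, flip to black, move to (2,7). |black|=6 — new cell
Step 6: on WHITE (2,7): turn R to S, flip to black, move to (3,7). |black|=7 — new cell
No revisit within 6 steps.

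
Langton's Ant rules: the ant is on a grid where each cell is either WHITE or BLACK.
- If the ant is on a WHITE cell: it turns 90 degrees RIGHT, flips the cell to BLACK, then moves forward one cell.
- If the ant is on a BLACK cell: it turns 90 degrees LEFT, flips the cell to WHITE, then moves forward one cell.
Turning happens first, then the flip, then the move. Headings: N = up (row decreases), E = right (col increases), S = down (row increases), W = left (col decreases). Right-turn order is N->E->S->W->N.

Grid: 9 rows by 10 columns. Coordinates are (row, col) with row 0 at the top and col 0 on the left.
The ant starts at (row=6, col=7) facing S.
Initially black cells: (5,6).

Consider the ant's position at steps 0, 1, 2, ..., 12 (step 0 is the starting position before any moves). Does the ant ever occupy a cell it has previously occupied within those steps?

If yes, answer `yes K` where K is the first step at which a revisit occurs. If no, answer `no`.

Answer: yes 6

Derivation:
Step 1: on WHITE (6,7): turn R to W, flip to black, move to (6,6). |black|=2 — new cell
Step 2: on WHITE (6,6): turn R to N, flip to black, move to (5,6). |black|=3 — new cell
Step 3: on BLACK (5,6): turn L to W, flip to white, move to (5,5). |black|=2 — new cell
Step 4: on WHITE (5,5): turn R to N, flip to black, move to (4,5). |black|=3 — new cell
Step 5: on WHITE (4,5): turn R to E, flip to black, move to (4,6). |black|=4 — new cell
Step 6: on WHITE (4,6): turn R to S, flip to black, move to (5,6). |black|=5 — REVISIT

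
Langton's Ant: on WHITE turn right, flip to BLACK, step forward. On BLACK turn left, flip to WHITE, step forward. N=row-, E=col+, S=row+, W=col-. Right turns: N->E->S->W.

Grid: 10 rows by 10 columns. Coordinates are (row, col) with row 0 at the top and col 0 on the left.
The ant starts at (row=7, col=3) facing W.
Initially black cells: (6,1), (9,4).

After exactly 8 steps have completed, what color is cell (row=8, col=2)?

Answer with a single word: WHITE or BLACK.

Step 1: on WHITE (7,3): turn R to N, flip to black, move to (6,3). |black|=3
Step 2: on WHITE (6,3): turn R to E, flip to black, move to (6,4). |black|=4
Step 3: on WHITE (6,4): turn R to S, flip to black, move to (7,4). |black|=5
Step 4: on WHITE (7,4): turn R to W, flip to black, move to (7,3). |black|=6
Step 5: on BLACK (7,3): turn L to S, flip to white, move to (8,3). |black|=5
Step 6: on WHITE (8,3): turn R to W, flip to black, move to (8,2). |black|=6
Step 7: on WHITE (8,2): turn R to N, flip to black, move to (7,2). |black|=7
Step 8: on WHITE (7,2): turn R to E, flip to black, move to (7,3). |black|=8

Answer: BLACK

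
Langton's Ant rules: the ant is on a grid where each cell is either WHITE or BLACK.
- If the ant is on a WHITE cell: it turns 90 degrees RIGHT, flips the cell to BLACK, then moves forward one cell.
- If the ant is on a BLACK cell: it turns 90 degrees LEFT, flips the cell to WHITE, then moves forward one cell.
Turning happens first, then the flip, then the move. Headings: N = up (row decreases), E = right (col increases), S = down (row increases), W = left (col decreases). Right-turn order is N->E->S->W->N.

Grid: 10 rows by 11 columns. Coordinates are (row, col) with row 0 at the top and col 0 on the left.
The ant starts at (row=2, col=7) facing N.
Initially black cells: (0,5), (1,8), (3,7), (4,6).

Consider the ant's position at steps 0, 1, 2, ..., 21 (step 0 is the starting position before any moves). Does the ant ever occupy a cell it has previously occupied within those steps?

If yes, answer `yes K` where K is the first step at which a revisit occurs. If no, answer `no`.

Step 1: on WHITE (2,7): turn R to E, flip to black, move to (2,8). |black|=5 — new cell
Step 2: on WHITE (2,8): turn R to S, flip to black, move to (3,8). |black|=6 — new cell
Step 3: on WHITE (3,8): turn R to W, flip to black, move to (3,7). |black|=7 — new cell
Step 4: on BLACK (3,7): turn L to S, flip to white, move to (4,7). |black|=6 — new cell
Step 5: on WHITE (4,7): turn R to W, flip to black, move to (4,6). |black|=7 — new cell
Step 6: on BLACK (4,6): turn L to S, flip to white, move to (5,6). |black|=6 — new cell
Step 7: on WHITE (5,6): turn R to W, flip to black, move to (5,5). |black|=7 — new cell
Step 8: on WHITE (5,5): turn R to N, flip to black, move to (4,5). |black|=8 — new cell
Step 9: on WHITE (4,5): turn R to E, flip to black, move to (4,6). |black|=9 — REVISIT

Answer: yes 9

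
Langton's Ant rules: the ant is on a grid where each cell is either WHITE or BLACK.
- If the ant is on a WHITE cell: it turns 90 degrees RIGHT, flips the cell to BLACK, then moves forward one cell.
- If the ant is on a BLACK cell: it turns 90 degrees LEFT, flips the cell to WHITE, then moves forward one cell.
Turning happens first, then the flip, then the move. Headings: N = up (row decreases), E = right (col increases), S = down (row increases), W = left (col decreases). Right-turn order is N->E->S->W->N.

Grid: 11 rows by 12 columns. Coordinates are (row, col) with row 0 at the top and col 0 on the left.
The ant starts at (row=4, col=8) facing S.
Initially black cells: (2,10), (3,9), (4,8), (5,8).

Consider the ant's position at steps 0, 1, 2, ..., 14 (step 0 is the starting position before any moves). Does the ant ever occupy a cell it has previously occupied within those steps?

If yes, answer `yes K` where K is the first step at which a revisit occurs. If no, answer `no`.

Step 1: on BLACK (4,8): turn L to E, flip to white, move to (4,9). |black|=3 — new cell
Step 2: on WHITE (4,9): turn R to S, flip to black, move to (5,9). |black|=4 — new cell
Step 3: on WHITE (5,9): turn R to W, flip to black, move to (5,8). |black|=5 — new cell
Step 4: on BLACK (5,8): turn L to S, flip to white, move to (6,8). |black|=4 — new cell
Step 5: on WHITE (6,8): turn R to W, flip to black, move to (6,7). |black|=5 — new cell
Step 6: on WHITE (6,7): turn R to N, flip to black, move to (5,7). |black|=6 — new cell
Step 7: on WHITE (5,7): turn R to E, flip to black, move to (5,8). |black|=7 — REVISIT

Answer: yes 7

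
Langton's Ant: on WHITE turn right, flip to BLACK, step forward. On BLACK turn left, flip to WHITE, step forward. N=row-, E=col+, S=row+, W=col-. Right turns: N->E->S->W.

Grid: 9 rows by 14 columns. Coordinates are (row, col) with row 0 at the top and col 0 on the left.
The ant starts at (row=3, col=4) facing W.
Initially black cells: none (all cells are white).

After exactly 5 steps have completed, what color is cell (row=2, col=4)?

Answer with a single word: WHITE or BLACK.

Answer: BLACK

Derivation:
Step 1: on WHITE (3,4): turn R to N, flip to black, move to (2,4). |black|=1
Step 2: on WHITE (2,4): turn R to E, flip to black, move to (2,5). |black|=2
Step 3: on WHITE (2,5): turn R to S, flip to black, move to (3,5). |black|=3
Step 4: on WHITE (3,5): turn R to W, flip to black, move to (3,4). |black|=4
Step 5: on BLACK (3,4): turn L to S, flip to white, move to (4,4). |black|=3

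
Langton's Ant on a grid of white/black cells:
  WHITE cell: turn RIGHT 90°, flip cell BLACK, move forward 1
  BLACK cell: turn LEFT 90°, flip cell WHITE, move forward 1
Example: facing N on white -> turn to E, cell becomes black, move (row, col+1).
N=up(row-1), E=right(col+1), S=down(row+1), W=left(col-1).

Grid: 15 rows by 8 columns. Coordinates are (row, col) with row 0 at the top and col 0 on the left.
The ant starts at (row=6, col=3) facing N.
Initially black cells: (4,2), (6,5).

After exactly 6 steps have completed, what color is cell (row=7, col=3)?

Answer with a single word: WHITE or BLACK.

Answer: BLACK

Derivation:
Step 1: on WHITE (6,3): turn R to E, flip to black, move to (6,4). |black|=3
Step 2: on WHITE (6,4): turn R to S, flip to black, move to (7,4). |black|=4
Step 3: on WHITE (7,4): turn R to W, flip to black, move to (7,3). |black|=5
Step 4: on WHITE (7,3): turn R to N, flip to black, move to (6,3). |black|=6
Step 5: on BLACK (6,3): turn L to W, flip to white, move to (6,2). |black|=5
Step 6: on WHITE (6,2): turn R to N, flip to black, move to (5,2). |black|=6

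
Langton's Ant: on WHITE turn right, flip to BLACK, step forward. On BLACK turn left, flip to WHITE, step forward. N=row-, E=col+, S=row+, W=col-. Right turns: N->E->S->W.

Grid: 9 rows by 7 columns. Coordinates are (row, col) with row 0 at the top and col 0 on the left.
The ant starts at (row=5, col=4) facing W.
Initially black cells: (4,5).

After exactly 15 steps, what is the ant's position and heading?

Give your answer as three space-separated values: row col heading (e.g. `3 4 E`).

Answer: 3 5 N

Derivation:
Step 1: on WHITE (5,4): turn R to N, flip to black, move to (4,4). |black|=2
Step 2: on WHITE (4,4): turn R to E, flip to black, move to (4,5). |black|=3
Step 3: on BLACK (4,5): turn L to N, flip to white, move to (3,5). |black|=2
Step 4: on WHITE (3,5): turn R to E, flip to black, move to (3,6). |black|=3
Step 5: on WHITE (3,6): turn R to S, flip to black, move to (4,6). |black|=4
Step 6: on WHITE (4,6): turn R to W, flip to black, move to (4,5). |black|=5
Step 7: on WHITE (4,5): turn R to N, flip to black, move to (3,5). |black|=6
Step 8: on BLACK (3,5): turn L to W, flip to white, move to (3,4). |black|=5
Step 9: on WHITE (3,4): turn R to N, flip to black, move to (2,4). |black|=6
Step 10: on WHITE (2,4): turn R to E, flip to black, move to (2,5). |black|=7
Step 11: on WHITE (2,5): turn R to S, flip to black, move to (3,5). |black|=8
Step 12: on WHITE (3,5): turn R to W, flip to black, move to (3,4). |black|=9
Step 13: on BLACK (3,4): turn L to S, flip to white, move to (4,4). |black|=8
Step 14: on BLACK (4,4): turn L to E, flip to white, move to (4,5). |black|=7
Step 15: on BLACK (4,5): turn L to N, flip to white, move to (3,5). |black|=6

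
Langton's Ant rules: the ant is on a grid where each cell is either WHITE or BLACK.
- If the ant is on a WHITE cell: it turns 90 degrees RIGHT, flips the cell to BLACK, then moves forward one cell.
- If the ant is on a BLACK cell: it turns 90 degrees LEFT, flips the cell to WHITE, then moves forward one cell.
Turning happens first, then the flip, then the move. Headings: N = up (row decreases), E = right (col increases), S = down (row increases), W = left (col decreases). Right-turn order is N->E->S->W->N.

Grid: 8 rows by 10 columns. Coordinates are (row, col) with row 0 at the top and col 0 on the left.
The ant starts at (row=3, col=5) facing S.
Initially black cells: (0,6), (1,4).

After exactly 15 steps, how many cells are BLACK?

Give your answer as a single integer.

Step 1: on WHITE (3,5): turn R to W, flip to black, move to (3,4). |black|=3
Step 2: on WHITE (3,4): turn R to N, flip to black, move to (2,4). |black|=4
Step 3: on WHITE (2,4): turn R to E, flip to black, move to (2,5). |black|=5
Step 4: on WHITE (2,5): turn R to S, flip to black, move to (3,5). |black|=6
Step 5: on BLACK (3,5): turn L to E, flip to white, move to (3,6). |black|=5
Step 6: on WHITE (3,6): turn R to S, flip to black, move to (4,6). |black|=6
Step 7: on WHITE (4,6): turn R to W, flip to black, move to (4,5). |black|=7
Step 8: on WHITE (4,5): turn R to N, flip to black, move to (3,5). |black|=8
Step 9: on WHITE (3,5): turn R to E, flip to black, move to (3,6). |black|=9
Step 10: on BLACK (3,6): turn L to N, flip to white, move to (2,6). |black|=8
Step 11: on WHITE (2,6): turn R to E, flip to black, move to (2,7). |black|=9
Step 12: on WHITE (2,7): turn R to S, flip to black, move to (3,7). |black|=10
Step 13: on WHITE (3,7): turn R to W, flip to black, move to (3,6). |black|=11
Step 14: on WHITE (3,6): turn R to N, flip to black, move to (2,6). |black|=12
Step 15: on BLACK (2,6): turn L to W, flip to white, move to (2,5). |black|=11

Answer: 11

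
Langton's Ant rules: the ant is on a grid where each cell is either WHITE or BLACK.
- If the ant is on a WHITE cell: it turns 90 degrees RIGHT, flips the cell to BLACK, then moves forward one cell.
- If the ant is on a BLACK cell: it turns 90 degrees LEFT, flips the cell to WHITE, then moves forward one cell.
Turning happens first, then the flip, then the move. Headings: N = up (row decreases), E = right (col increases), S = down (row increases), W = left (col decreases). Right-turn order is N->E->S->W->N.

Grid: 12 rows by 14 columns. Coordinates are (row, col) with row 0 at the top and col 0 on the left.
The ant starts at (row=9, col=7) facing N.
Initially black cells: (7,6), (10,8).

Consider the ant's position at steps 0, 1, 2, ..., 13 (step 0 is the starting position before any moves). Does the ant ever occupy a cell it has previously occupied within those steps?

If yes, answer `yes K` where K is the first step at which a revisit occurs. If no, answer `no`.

Answer: yes 6

Derivation:
Step 1: on WHITE (9,7): turn R to E, flip to black, move to (9,8). |black|=3 — new cell
Step 2: on WHITE (9,8): turn R to S, flip to black, move to (10,8). |black|=4 — new cell
Step 3: on BLACK (10,8): turn L to E, flip to white, move to (10,9). |black|=3 — new cell
Step 4: on WHITE (10,9): turn R to S, flip to black, move to (11,9). |black|=4 — new cell
Step 5: on WHITE (11,9): turn R to W, flip to black, move to (11,8). |black|=5 — new cell
Step 6: on WHITE (11,8): turn R to N, flip to black, move to (10,8). |black|=6 — REVISIT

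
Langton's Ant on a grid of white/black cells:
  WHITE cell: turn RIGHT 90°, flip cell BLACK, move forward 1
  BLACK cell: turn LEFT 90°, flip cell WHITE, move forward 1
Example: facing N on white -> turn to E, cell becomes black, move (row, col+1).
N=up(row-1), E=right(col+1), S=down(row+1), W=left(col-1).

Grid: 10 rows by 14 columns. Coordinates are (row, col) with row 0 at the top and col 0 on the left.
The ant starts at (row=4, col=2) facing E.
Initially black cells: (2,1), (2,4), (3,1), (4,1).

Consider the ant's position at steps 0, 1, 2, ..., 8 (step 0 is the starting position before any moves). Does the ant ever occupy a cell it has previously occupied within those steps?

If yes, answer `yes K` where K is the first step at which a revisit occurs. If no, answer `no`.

Step 1: on WHITE (4,2): turn R to S, flip to black, move to (5,2). |black|=5 — new cell
Step 2: on WHITE (5,2): turn R to W, flip to black, move to (5,1). |black|=6 — new cell
Step 3: on WHITE (5,1): turn R to N, flip to black, move to (4,1). |black|=7 — new cell
Step 4: on BLACK (4,1): turn L to W, flip to white, move to (4,0). |black|=6 — new cell
Step 5: on WHITE (4,0): turn R to N, flip to black, move to (3,0). |black|=7 — new cell
Step 6: on WHITE (3,0): turn R to E, flip to black, move to (3,1). |black|=8 — new cell
Step 7: on BLACK (3,1): turn L to N, flip to white, move to (2,1). |black|=7 — new cell
Step 8: on BLACK (2,1): turn L to W, flip to white, move to (2,0). |black|=6 — new cell
No revisit within 8 steps.

Answer: no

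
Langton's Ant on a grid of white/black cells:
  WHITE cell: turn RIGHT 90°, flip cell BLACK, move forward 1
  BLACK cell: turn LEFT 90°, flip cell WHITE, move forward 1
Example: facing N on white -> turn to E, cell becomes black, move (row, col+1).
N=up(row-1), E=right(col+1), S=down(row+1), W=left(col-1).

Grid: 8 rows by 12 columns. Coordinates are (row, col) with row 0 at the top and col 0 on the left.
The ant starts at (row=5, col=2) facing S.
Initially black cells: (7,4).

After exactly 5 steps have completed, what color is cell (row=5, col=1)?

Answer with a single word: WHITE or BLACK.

Step 1: on WHITE (5,2): turn R to W, flip to black, move to (5,1). |black|=2
Step 2: on WHITE (5,1): turn R to N, flip to black, move to (4,1). |black|=3
Step 3: on WHITE (4,1): turn R to E, flip to black, move to (4,2). |black|=4
Step 4: on WHITE (4,2): turn R to S, flip to black, move to (5,2). |black|=5
Step 5: on BLACK (5,2): turn L to E, flip to white, move to (5,3). |black|=4

Answer: BLACK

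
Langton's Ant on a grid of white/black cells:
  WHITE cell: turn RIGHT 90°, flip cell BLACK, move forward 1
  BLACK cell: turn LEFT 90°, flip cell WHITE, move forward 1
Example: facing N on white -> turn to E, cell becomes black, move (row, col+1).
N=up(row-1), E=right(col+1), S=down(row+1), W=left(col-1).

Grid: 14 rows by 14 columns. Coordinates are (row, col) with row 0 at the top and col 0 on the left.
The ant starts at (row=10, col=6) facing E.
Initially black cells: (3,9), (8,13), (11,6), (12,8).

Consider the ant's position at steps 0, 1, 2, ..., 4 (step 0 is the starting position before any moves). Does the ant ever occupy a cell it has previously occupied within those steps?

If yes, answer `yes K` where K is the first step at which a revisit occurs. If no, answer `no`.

Step 1: on WHITE (10,6): turn R to S, flip to black, move to (11,6). |black|=5 — new cell
Step 2: on BLACK (11,6): turn L to E, flip to white, move to (11,7). |black|=4 — new cell
Step 3: on WHITE (11,7): turn R to S, flip to black, move to (12,7). |black|=5 — new cell
Step 4: on WHITE (12,7): turn R to W, flip to black, move to (12,6). |black|=6 — new cell
No revisit within 4 steps.

Answer: no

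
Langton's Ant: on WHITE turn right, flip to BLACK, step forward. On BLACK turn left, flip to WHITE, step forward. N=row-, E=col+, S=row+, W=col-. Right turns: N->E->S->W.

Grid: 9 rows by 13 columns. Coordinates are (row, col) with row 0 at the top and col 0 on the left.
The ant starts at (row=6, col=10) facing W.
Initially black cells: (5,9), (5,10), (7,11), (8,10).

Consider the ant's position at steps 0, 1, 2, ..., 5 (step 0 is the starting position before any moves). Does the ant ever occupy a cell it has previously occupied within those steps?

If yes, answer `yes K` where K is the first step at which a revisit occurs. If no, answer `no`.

Answer: no

Derivation:
Step 1: on WHITE (6,10): turn R to N, flip to black, move to (5,10). |black|=5 — new cell
Step 2: on BLACK (5,10): turn L to W, flip to white, move to (5,9). |black|=4 — new cell
Step 3: on BLACK (5,9): turn L to S, flip to white, move to (6,9). |black|=3 — new cell
Step 4: on WHITE (6,9): turn R to W, flip to black, move to (6,8). |black|=4 — new cell
Step 5: on WHITE (6,8): turn R to N, flip to black, move to (5,8). |black|=5 — new cell
No revisit within 5 steps.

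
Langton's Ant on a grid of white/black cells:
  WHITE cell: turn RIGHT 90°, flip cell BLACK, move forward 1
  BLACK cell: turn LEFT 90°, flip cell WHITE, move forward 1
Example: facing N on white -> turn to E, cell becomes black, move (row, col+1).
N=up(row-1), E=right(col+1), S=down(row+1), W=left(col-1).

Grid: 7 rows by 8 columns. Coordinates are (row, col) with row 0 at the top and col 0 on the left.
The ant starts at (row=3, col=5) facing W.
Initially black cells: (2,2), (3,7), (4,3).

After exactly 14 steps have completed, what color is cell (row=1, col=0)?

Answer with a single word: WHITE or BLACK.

Step 1: on WHITE (3,5): turn R to N, flip to black, move to (2,5). |black|=4
Step 2: on WHITE (2,5): turn R to E, flip to black, move to (2,6). |black|=5
Step 3: on WHITE (2,6): turn R to S, flip to black, move to (3,6). |black|=6
Step 4: on WHITE (3,6): turn R to W, flip to black, move to (3,5). |black|=7
Step 5: on BLACK (3,5): turn L to S, flip to white, move to (4,5). |black|=6
Step 6: on WHITE (4,5): turn R to W, flip to black, move to (4,4). |black|=7
Step 7: on WHITE (4,4): turn R to N, flip to black, move to (3,4). |black|=8
Step 8: on WHITE (3,4): turn R to E, flip to black, move to (3,5). |black|=9
Step 9: on WHITE (3,5): turn R to S, flip to black, move to (4,5). |black|=10
Step 10: on BLACK (4,5): turn L to E, flip to white, move to (4,6). |black|=9
Step 11: on WHITE (4,6): turn R to S, flip to black, move to (5,6). |black|=10
Step 12: on WHITE (5,6): turn R to W, flip to black, move to (5,5). |black|=11
Step 13: on WHITE (5,5): turn R to N, flip to black, move to (4,5). |black|=12
Step 14: on WHITE (4,5): turn R to E, flip to black, move to (4,6). |black|=13

Answer: WHITE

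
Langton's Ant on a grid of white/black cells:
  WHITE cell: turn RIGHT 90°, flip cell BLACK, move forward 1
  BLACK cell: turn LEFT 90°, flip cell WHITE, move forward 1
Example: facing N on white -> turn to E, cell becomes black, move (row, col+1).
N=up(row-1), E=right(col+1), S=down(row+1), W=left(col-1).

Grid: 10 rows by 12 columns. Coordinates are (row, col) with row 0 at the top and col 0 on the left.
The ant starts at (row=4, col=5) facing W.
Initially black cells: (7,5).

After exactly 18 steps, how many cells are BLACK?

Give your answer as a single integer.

Step 1: on WHITE (4,5): turn R to N, flip to black, move to (3,5). |black|=2
Step 2: on WHITE (3,5): turn R to E, flip to black, move to (3,6). |black|=3
Step 3: on WHITE (3,6): turn R to S, flip to black, move to (4,6). |black|=4
Step 4: on WHITE (4,6): turn R to W, flip to black, move to (4,5). |black|=5
Step 5: on BLACK (4,5): turn L to S, flip to white, move to (5,5). |black|=4
Step 6: on WHITE (5,5): turn R to W, flip to black, move to (5,4). |black|=5
Step 7: on WHITE (5,4): turn R to N, flip to black, move to (4,4). |black|=6
Step 8: on WHITE (4,4): turn R to E, flip to black, move to (4,5). |black|=7
Step 9: on WHITE (4,5): turn R to S, flip to black, move to (5,5). |black|=8
Step 10: on BLACK (5,5): turn L to E, flip to white, move to (5,6). |black|=7
Step 11: on WHITE (5,6): turn R to S, flip to black, move to (6,6). |black|=8
Step 12: on WHITE (6,6): turn R to W, flip to black, move to (6,5). |black|=9
Step 13: on WHITE (6,5): turn R to N, flip to black, move to (5,5). |black|=10
Step 14: on WHITE (5,5): turn R to E, flip to black, move to (5,6). |black|=11
Step 15: on BLACK (5,6): turn L to N, flip to white, move to (4,6). |black|=10
Step 16: on BLACK (4,6): turn L to W, flip to white, move to (4,5). |black|=9
Step 17: on BLACK (4,5): turn L to S, flip to white, move to (5,5). |black|=8
Step 18: on BLACK (5,5): turn L to E, flip to white, move to (5,6). |black|=7

Answer: 7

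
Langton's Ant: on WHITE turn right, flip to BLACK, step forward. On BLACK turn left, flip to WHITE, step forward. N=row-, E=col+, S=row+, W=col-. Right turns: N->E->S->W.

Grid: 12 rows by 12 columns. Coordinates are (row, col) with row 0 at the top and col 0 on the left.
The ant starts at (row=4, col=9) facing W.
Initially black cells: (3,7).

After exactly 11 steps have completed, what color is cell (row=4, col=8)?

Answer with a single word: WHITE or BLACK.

Step 1: on WHITE (4,9): turn R to N, flip to black, move to (3,9). |black|=2
Step 2: on WHITE (3,9): turn R to E, flip to black, move to (3,10). |black|=3
Step 3: on WHITE (3,10): turn R to S, flip to black, move to (4,10). |black|=4
Step 4: on WHITE (4,10): turn R to W, flip to black, move to (4,9). |black|=5
Step 5: on BLACK (4,9): turn L to S, flip to white, move to (5,9). |black|=4
Step 6: on WHITE (5,9): turn R to W, flip to black, move to (5,8). |black|=5
Step 7: on WHITE (5,8): turn R to N, flip to black, move to (4,8). |black|=6
Step 8: on WHITE (4,8): turn R to E, flip to black, move to (4,9). |black|=7
Step 9: on WHITE (4,9): turn R to S, flip to black, move to (5,9). |black|=8
Step 10: on BLACK (5,9): turn L to E, flip to white, move to (5,10). |black|=7
Step 11: on WHITE (5,10): turn R to S, flip to black, move to (6,10). |black|=8

Answer: BLACK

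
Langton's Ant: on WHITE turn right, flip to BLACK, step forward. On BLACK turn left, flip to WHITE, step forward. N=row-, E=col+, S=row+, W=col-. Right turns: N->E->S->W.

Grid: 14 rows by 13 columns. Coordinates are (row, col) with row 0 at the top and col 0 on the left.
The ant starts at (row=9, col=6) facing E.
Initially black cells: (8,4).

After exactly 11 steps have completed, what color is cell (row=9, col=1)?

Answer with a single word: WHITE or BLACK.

Answer: WHITE

Derivation:
Step 1: on WHITE (9,6): turn R to S, flip to black, move to (10,6). |black|=2
Step 2: on WHITE (10,6): turn R to W, flip to black, move to (10,5). |black|=3
Step 3: on WHITE (10,5): turn R to N, flip to black, move to (9,5). |black|=4
Step 4: on WHITE (9,5): turn R to E, flip to black, move to (9,6). |black|=5
Step 5: on BLACK (9,6): turn L to N, flip to white, move to (8,6). |black|=4
Step 6: on WHITE (8,6): turn R to E, flip to black, move to (8,7). |black|=5
Step 7: on WHITE (8,7): turn R to S, flip to black, move to (9,7). |black|=6
Step 8: on WHITE (9,7): turn R to W, flip to black, move to (9,6). |black|=7
Step 9: on WHITE (9,6): turn R to N, flip to black, move to (8,6). |black|=8
Step 10: on BLACK (8,6): turn L to W, flip to white, move to (8,5). |black|=7
Step 11: on WHITE (8,5): turn R to N, flip to black, move to (7,5). |black|=8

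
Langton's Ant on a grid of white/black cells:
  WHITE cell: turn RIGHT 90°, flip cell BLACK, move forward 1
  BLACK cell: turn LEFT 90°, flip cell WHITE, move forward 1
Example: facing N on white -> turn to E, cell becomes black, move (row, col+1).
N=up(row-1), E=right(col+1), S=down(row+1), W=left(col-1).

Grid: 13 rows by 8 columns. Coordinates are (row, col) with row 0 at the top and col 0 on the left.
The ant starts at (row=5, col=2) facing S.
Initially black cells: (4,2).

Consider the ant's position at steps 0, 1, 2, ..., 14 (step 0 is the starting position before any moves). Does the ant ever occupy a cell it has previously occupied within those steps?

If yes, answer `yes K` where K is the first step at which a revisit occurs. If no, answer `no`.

Step 1: on WHITE (5,2): turn R to W, flip to black, move to (5,1). |black|=2 — new cell
Step 2: on WHITE (5,1): turn R to N, flip to black, move to (4,1). |black|=3 — new cell
Step 3: on WHITE (4,1): turn R to E, flip to black, move to (4,2). |black|=4 — new cell
Step 4: on BLACK (4,2): turn L to N, flip to white, move to (3,2). |black|=3 — new cell
Step 5: on WHITE (3,2): turn R to E, flip to black, move to (3,3). |black|=4 — new cell
Step 6: on WHITE (3,3): turn R to S, flip to black, move to (4,3). |black|=5 — new cell
Step 7: on WHITE (4,3): turn R to W, flip to black, move to (4,2). |black|=6 — REVISIT

Answer: yes 7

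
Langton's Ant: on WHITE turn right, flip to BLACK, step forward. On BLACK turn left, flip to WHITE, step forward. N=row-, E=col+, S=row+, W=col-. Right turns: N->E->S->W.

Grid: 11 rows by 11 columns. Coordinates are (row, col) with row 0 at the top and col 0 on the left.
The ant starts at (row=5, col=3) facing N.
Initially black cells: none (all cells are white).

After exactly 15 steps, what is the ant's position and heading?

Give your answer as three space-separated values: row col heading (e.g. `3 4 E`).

Answer: 6 3 E

Derivation:
Step 1: on WHITE (5,3): turn R to E, flip to black, move to (5,4). |black|=1
Step 2: on WHITE (5,4): turn R to S, flip to black, move to (6,4). |black|=2
Step 3: on WHITE (6,4): turn R to W, flip to black, move to (6,3). |black|=3
Step 4: on WHITE (6,3): turn R to N, flip to black, move to (5,3). |black|=4
Step 5: on BLACK (5,3): turn L to W, flip to white, move to (5,2). |black|=3
Step 6: on WHITE (5,2): turn R to N, flip to black, move to (4,2). |black|=4
Step 7: on WHITE (4,2): turn R to E, flip to black, move to (4,3). |black|=5
Step 8: on WHITE (4,3): turn R to S, flip to black, move to (5,3). |black|=6
Step 9: on WHITE (5,3): turn R to W, flip to black, move to (5,2). |black|=7
Step 10: on BLACK (5,2): turn L to S, flip to white, move to (6,2). |black|=6
Step 11: on WHITE (6,2): turn R to W, flip to black, move to (6,1). |black|=7
Step 12: on WHITE (6,1): turn R to N, flip to black, move to (5,1). |black|=8
Step 13: on WHITE (5,1): turn R to E, flip to black, move to (5,2). |black|=9
Step 14: on WHITE (5,2): turn R to S, flip to black, move to (6,2). |black|=10
Step 15: on BLACK (6,2): turn L to E, flip to white, move to (6,3). |black|=9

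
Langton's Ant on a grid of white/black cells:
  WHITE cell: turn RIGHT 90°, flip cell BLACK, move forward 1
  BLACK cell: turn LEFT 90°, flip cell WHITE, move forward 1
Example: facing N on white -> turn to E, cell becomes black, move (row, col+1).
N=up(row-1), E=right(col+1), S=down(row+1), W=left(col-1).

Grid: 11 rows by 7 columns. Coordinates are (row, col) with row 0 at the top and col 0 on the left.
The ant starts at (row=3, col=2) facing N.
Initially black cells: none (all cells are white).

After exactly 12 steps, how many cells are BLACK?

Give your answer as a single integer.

Step 1: on WHITE (3,2): turn R to E, flip to black, move to (3,3). |black|=1
Step 2: on WHITE (3,3): turn R to S, flip to black, move to (4,3). |black|=2
Step 3: on WHITE (4,3): turn R to W, flip to black, move to (4,2). |black|=3
Step 4: on WHITE (4,2): turn R to N, flip to black, move to (3,2). |black|=4
Step 5: on BLACK (3,2): turn L to W, flip to white, move to (3,1). |black|=3
Step 6: on WHITE (3,1): turn R to N, flip to black, move to (2,1). |black|=4
Step 7: on WHITE (2,1): turn R to E, flip to black, move to (2,2). |black|=5
Step 8: on WHITE (2,2): turn R to S, flip to black, move to (3,2). |black|=6
Step 9: on WHITE (3,2): turn R to W, flip to black, move to (3,1). |black|=7
Step 10: on BLACK (3,1): turn L to S, flip to white, move to (4,1). |black|=6
Step 11: on WHITE (4,1): turn R to W, flip to black, move to (4,0). |black|=7
Step 12: on WHITE (4,0): turn R to N, flip to black, move to (3,0). |black|=8

Answer: 8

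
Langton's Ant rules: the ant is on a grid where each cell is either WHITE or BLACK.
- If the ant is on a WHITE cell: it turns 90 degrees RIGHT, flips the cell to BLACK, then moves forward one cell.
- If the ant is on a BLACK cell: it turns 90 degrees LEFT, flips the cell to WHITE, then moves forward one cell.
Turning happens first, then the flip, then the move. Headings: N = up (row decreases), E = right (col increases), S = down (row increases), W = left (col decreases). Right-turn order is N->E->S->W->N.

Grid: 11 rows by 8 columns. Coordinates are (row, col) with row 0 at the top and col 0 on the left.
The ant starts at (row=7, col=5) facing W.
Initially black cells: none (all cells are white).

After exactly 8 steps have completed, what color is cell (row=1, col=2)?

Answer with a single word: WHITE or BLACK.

Step 1: on WHITE (7,5): turn R to N, flip to black, move to (6,5). |black|=1
Step 2: on WHITE (6,5): turn R to E, flip to black, move to (6,6). |black|=2
Step 3: on WHITE (6,6): turn R to S, flip to black, move to (7,6). |black|=3
Step 4: on WHITE (7,6): turn R to W, flip to black, move to (7,5). |black|=4
Step 5: on BLACK (7,5): turn L to S, flip to white, move to (8,5). |black|=3
Step 6: on WHITE (8,5): turn R to W, flip to black, move to (8,4). |black|=4
Step 7: on WHITE (8,4): turn R to N, flip to black, move to (7,4). |black|=5
Step 8: on WHITE (7,4): turn R to E, flip to black, move to (7,5). |black|=6

Answer: WHITE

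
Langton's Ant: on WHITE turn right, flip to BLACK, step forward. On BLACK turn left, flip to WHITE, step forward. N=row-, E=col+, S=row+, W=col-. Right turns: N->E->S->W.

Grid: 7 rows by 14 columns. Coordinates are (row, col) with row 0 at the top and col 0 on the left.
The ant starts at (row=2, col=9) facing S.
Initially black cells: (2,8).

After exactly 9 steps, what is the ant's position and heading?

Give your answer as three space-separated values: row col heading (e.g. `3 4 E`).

Answer: 4 8 W

Derivation:
Step 1: on WHITE (2,9): turn R to W, flip to black, move to (2,8). |black|=2
Step 2: on BLACK (2,8): turn L to S, flip to white, move to (3,8). |black|=1
Step 3: on WHITE (3,8): turn R to W, flip to black, move to (3,7). |black|=2
Step 4: on WHITE (3,7): turn R to N, flip to black, move to (2,7). |black|=3
Step 5: on WHITE (2,7): turn R to E, flip to black, move to (2,8). |black|=4
Step 6: on WHITE (2,8): turn R to S, flip to black, move to (3,8). |black|=5
Step 7: on BLACK (3,8): turn L to E, flip to white, move to (3,9). |black|=4
Step 8: on WHITE (3,9): turn R to S, flip to black, move to (4,9). |black|=5
Step 9: on WHITE (4,9): turn R to W, flip to black, move to (4,8). |black|=6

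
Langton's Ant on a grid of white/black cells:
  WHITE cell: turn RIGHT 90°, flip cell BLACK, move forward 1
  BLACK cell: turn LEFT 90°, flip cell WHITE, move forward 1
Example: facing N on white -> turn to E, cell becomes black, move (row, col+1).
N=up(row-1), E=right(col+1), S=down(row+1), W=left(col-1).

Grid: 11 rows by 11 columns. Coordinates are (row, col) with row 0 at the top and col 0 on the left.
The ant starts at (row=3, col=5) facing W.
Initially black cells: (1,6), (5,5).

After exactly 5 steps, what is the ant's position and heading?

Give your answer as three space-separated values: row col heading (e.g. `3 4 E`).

Answer: 4 5 S

Derivation:
Step 1: on WHITE (3,5): turn R to N, flip to black, move to (2,5). |black|=3
Step 2: on WHITE (2,5): turn R to E, flip to black, move to (2,6). |black|=4
Step 3: on WHITE (2,6): turn R to S, flip to black, move to (3,6). |black|=5
Step 4: on WHITE (3,6): turn R to W, flip to black, move to (3,5). |black|=6
Step 5: on BLACK (3,5): turn L to S, flip to white, move to (4,5). |black|=5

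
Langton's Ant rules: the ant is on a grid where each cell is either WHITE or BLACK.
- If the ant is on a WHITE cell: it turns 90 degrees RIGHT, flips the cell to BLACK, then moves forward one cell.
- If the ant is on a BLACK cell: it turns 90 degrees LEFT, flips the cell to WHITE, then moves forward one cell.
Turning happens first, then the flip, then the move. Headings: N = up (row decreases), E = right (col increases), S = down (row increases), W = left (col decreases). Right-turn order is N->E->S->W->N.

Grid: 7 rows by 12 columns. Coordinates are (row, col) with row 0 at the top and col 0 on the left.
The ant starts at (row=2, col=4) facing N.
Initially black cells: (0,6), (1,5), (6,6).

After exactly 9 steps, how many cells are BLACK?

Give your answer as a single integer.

Answer: 10

Derivation:
Step 1: on WHITE (2,4): turn R to E, flip to black, move to (2,5). |black|=4
Step 2: on WHITE (2,5): turn R to S, flip to black, move to (3,5). |black|=5
Step 3: on WHITE (3,5): turn R to W, flip to black, move to (3,4). |black|=6
Step 4: on WHITE (3,4): turn R to N, flip to black, move to (2,4). |black|=7
Step 5: on BLACK (2,4): turn L to W, flip to white, move to (2,3). |black|=6
Step 6: on WHITE (2,3): turn R to N, flip to black, move to (1,3). |black|=7
Step 7: on WHITE (1,3): turn R to E, flip to black, move to (1,4). |black|=8
Step 8: on WHITE (1,4): turn R to S, flip to black, move to (2,4). |black|=9
Step 9: on WHITE (2,4): turn R to W, flip to black, move to (2,3). |black|=10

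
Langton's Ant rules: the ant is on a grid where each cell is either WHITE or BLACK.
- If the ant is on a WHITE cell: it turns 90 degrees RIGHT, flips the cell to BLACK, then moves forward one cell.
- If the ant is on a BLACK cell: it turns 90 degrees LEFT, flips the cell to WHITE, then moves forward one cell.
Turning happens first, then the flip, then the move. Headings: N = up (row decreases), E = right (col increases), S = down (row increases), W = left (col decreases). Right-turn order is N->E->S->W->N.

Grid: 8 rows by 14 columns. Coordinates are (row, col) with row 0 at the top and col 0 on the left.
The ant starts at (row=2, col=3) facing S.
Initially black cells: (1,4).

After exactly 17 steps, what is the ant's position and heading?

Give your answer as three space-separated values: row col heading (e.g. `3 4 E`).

Answer: 4 4 W

Derivation:
Step 1: on WHITE (2,3): turn R to W, flip to black, move to (2,2). |black|=2
Step 2: on WHITE (2,2): turn R to N, flip to black, move to (1,2). |black|=3
Step 3: on WHITE (1,2): turn R to E, flip to black, move to (1,3). |black|=4
Step 4: on WHITE (1,3): turn R to S, flip to black, move to (2,3). |black|=5
Step 5: on BLACK (2,3): turn L to E, flip to white, move to (2,4). |black|=4
Step 6: on WHITE (2,4): turn R to S, flip to black, move to (3,4). |black|=5
Step 7: on WHITE (3,4): turn R to W, flip to black, move to (3,3). |black|=6
Step 8: on WHITE (3,3): turn R to N, flip to black, move to (2,3). |black|=7
Step 9: on WHITE (2,3): turn R to E, flip to black, move to (2,4). |black|=8
Step 10: on BLACK (2,4): turn L to N, flip to white, move to (1,4). |black|=7
Step 11: on BLACK (1,4): turn L to W, flip to white, move to (1,3). |black|=6
Step 12: on BLACK (1,3): turn L to S, flip to white, move to (2,3). |black|=5
Step 13: on BLACK (2,3): turn L to E, flip to white, move to (2,4). |black|=4
Step 14: on WHITE (2,4): turn R to S, flip to black, move to (3,4). |black|=5
Step 15: on BLACK (3,4): turn L to E, flip to white, move to (3,5). |black|=4
Step 16: on WHITE (3,5): turn R to S, flip to black, move to (4,5). |black|=5
Step 17: on WHITE (4,5): turn R to W, flip to black, move to (4,4). |black|=6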